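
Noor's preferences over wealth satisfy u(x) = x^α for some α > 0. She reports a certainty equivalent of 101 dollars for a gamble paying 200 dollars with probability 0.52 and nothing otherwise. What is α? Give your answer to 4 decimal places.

EU(lottery) = 0.52·200^α + 0.48·0 = 0.52·200^α.
Indifference: 101^α = 0.52·200^α, so (101/200)^α = 0.52.
α = ln(0.52) / ln(101/200) = -0.6539265/-0.6831968 ≈ 0.9572.

α ≈ 0.9572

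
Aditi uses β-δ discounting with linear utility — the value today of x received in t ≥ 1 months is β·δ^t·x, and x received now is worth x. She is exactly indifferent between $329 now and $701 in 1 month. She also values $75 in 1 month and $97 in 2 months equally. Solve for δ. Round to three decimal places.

δ ≈ 0.773

Both payoffs in the second observation are in the future, so β drops out: δ^1·75 = δ^2·97 ⇒ δ = 75/97 = 0.77320.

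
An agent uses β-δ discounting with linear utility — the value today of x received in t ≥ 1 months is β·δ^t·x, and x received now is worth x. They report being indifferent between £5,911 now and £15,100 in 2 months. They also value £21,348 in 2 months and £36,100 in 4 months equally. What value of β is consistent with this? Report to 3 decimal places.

From the later pair, β·δ^2·21348 = β·δ^4·36100; dividing through, δ^2 = 21348/36100 = 0.59136, so δ = 0.76900.
Substituting δ into 5911 = β·δ^2·15100: β = 5911/(8929.496) ≈ 0.662.

β ≈ 0.662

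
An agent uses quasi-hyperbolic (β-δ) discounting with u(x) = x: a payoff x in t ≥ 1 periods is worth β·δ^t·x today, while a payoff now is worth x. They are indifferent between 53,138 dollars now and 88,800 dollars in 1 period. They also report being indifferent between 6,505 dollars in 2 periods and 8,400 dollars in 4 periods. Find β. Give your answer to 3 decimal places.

Both payoffs in the second observation are in the future, so β drops out: δ^2·6505 = δ^4·8400 ⇒ δ^2 = 6505/8400 = 0.77440, so δ = 0.88000.
Now use the now-vs-future pair: 53138 = β·δ·88800 gives β = 53138/(0.88000·88800) ≈ 0.680.

β ≈ 0.680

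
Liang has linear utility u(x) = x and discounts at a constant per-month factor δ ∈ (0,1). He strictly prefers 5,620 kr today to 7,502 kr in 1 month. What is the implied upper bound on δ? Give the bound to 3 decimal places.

δ < 0.749

Comparing present values: 5620 > δ·7502.
So δ < 5620/7502 = 0.74913.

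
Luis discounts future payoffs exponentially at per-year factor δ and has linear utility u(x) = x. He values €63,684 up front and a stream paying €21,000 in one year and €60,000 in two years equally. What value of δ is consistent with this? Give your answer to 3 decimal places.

Present value of the stream is 21000·δ + 60000·δ². Indifference gives 21000δ + 60000δ² = 63684.
That is, 60000δ² + 21000δ − 63684 = 0, a quadratic in δ.
δ = (−21000 + √(21000² + 4·60000·63684)) / (2·60000) = (−21000 + √15725160000.00) / 120000 ≈ 0.870.

δ ≈ 0.870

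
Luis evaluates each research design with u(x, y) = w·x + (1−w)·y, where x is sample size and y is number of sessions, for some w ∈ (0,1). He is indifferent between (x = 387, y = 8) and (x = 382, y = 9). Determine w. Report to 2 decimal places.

Indifference: w·387 + (1−w)·8 = w·382 + (1−w)·9.
Rearranging, 5·w − 1·(1−w) = 0.
So w/(1−w) = 1/5 = 0.2000, giving w = 1/(5+1) = 0.17.

w = 0.17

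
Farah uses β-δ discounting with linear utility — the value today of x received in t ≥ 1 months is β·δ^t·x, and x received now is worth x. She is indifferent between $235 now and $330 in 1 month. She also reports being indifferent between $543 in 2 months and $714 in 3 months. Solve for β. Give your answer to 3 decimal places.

From the later pair, β·δ^2·543 = β·δ^3·714; dividing through, δ = 543/714 = 0.76050.
The first indifference: 235 = β·δ·330, so β = 235/(δ·330) = 235/(0.76050·330) ≈ 0.936.

β ≈ 0.936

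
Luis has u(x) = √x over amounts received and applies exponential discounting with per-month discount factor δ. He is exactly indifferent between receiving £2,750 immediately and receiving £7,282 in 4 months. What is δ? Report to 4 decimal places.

δ ≈ 0.8854

Indifference means u(2750) = δ^4 · u(7282), so δ^4 = u(2750)/u(7282).
Since u(x) = √x, δ^4 = √(2750/7282) = 0.61453.
Taking the 4th root: δ = 0.61453^(1/4) ≈ 0.8854.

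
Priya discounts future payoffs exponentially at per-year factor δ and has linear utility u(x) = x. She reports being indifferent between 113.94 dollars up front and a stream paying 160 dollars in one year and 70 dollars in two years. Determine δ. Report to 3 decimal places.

The stream is worth 160δ + 70δ² today, so 160δ + 70δ² = 113.94.
Rearranged: 70δ² + 160δ − 113.94 = 0.
The positive root is δ = [−160 + √(160² + 4·70·113.94)] / (2·70) = (−160 + 239.798)/140 ≈ 0.570.

δ ≈ 0.570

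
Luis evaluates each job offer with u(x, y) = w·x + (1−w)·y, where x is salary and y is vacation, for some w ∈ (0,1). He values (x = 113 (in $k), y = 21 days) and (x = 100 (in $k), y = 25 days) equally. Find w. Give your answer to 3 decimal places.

u(113,21) = u(100,25) means w·113 + (1−w)·21 = w·100 + (1−w)·25.
Rearranging, 13·w − 4·(1−w) = 0.
So w/(1−w) = 4/13 = 0.3077, giving w = 4/(13+4) = 0.235.

w = 0.235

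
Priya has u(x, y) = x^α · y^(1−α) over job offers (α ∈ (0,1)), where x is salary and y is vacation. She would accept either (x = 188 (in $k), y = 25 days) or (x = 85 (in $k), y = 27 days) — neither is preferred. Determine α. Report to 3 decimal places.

The Cobb–Douglas utilities coincide, so 188^α·25^(1−α) = 85^α·27^(1−α).
Rearrange to (188/85)^α = (27/25)^(1−α) and take logs: α·0.793791 = (1−α)·0.076961.
So α/(1−α) = (0.076961)/(0.793791) = 0.096954, and α = 0.096954/1.096954 ≈ 0.088.

α ≈ 0.088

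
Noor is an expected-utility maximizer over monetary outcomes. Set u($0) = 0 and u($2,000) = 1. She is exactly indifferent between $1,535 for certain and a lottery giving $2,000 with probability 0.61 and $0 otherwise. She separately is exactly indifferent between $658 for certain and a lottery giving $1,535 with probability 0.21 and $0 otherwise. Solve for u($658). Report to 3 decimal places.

First, u($1,535) = 0.61·u($2,000) + 0.39·u($0) = 0.61.
Then u($658) = 0.21·u($1,535) + 0.79·u($0) = 0.21·0.61 + 0.79·0.00 = 0.1281.

0.128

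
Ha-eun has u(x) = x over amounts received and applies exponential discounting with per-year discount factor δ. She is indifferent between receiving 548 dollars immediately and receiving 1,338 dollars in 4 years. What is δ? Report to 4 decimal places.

δ ≈ 0.8000

Indifference means u(548) = δ^4 · u(1338), so δ^4 = u(548)/u(1338).
With u(x) = x: δ^4 = 548/1338 = 0.40957.
Hence δ = (0.40957)^(1/4) = 0.799984.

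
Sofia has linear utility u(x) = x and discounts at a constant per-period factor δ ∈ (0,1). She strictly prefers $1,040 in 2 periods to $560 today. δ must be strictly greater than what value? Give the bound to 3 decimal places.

The preference means 560 < δ^2·1040.
So δ^2 > 560/1040 = 0.53846; taking the square root of both positive sides preserves the inequality.
δ > 0.53846^(1/2) = 0.734.

δ > 0.734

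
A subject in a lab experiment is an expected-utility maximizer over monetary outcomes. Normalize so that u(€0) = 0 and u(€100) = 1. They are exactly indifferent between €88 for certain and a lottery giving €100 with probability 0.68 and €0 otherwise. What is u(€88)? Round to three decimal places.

u(€88) equals the lottery's expected utility: 0.68·1 + 0.32·0 = 0.68.

0.680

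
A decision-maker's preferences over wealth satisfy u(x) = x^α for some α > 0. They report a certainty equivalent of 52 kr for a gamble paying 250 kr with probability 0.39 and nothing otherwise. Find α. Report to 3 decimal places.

α ≈ 0.600

Since u(0) = 0, the lottery's EU is 0.39·250^α.
Indifference: 52^α = 0.39·250^α, so (52/250)^α = 0.39.
Taking logs: α·ln(52/250) = ln(0.39), so α = -0.941609 / -1.570217 ≈ 0.600.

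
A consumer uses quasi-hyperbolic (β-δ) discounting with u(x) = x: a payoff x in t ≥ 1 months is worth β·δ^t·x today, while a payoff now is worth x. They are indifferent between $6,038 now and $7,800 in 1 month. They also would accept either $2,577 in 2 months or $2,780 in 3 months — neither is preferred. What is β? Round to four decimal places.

Both payoffs in the second observation are in the future, so β drops out: δ^2·2577 = δ^3·2780 ⇒ δ = 2577/2780 = 0.92698.
The first indifference: 6038 = β·δ·7800, so β = 6038/(δ·7800) = 6038/(0.92698·7800) ≈ 0.8351.

β ≈ 0.8351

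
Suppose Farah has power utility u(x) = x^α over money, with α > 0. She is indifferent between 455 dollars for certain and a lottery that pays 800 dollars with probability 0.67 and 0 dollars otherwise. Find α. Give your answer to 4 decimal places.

Since u(0) = 0, the lottery's EU is 0.67·800^α.
Equating: 455^α = 0.67·800^α, i.e. 0.5687^α = 0.67.
α = ln(0.67) / ln(455/800) = -0.4004776/-0.5643143 ≈ 0.7097.

α ≈ 0.7097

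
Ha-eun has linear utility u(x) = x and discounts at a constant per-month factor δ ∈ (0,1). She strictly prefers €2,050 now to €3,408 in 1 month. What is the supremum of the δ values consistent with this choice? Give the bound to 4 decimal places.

Comparing present values: 2050 > δ·3408.
Dividing through by 3408 gives δ < 0.60153.

δ < 0.6015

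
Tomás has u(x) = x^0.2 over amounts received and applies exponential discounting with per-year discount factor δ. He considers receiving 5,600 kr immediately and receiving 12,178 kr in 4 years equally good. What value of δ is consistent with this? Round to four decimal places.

δ ≈ 0.9619

Equating discounted utilities: u(5600) = δ^4·u(12178) ⇒ δ^4 = u(5600)/u(12178).
Since u(x) = x^0.2, δ^4 = (5600/12178)^0.2 = 0.45985^0.2 = 0.85610.
Hence δ = (0.85610)^(1/4) = 0.961902.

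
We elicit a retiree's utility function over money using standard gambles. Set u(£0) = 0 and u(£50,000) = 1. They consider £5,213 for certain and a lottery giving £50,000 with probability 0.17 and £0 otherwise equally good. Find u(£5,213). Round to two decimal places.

0.17

By the standard-gamble method, u(£5,213) is just the indifference probability on the best outcome: 0.17.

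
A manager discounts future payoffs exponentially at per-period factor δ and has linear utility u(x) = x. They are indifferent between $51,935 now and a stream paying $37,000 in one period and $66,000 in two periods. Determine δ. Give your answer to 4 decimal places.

Equating present values: 51935 = 37000δ + 66000δ².
That is, 66000δ² + 37000δ − 51935 = 0, a quadratic in δ.
δ = (−37000 + √(37000² + 4·66000·51935)) / (2·66000) = (−37000 + √15079840000.00) / 132000 ≈ 0.6500.

δ ≈ 0.6500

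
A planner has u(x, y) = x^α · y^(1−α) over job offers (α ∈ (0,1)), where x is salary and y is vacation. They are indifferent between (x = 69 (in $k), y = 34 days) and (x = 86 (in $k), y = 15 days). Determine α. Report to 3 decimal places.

The Cobb–Douglas utilities coincide, so 69^α·34^(1−α) = 86^α·15^(1−α).
Taking logs: α·ln 69 + (1−α)·ln 34 = α·ln 86 + (1−α)·ln 15, i.e. α·-0.220241 = (1−α)·-0.818310.
So α/(1−α) = (-0.818310)/(-0.220241) = 3.715521, and α = 3.715521/4.715521 ≈ 0.788.

α ≈ 0.788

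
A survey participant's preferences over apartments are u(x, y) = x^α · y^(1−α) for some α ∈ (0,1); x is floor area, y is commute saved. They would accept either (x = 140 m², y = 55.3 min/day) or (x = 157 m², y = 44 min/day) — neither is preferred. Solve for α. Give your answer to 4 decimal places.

α ≈ 0.6661

Set the two utilities equal: 140^α·55.3^(1−α) = 157^α·44^(1−α).
Taking logs: α·ln 140 + (1−α)·ln 55.3 = α·ln 157 + (1−α)·ln 44, i.e. α·-0.1146034 = (1−α)·-0.2285833.
Thus α·(-0.3431867) = -0.2285833, so α = -0.2285833/-0.3431867 ≈ 0.6661.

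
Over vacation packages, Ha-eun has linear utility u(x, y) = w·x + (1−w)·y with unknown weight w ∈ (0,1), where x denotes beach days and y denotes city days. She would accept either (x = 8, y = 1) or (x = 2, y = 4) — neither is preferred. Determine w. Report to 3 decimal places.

Equating utilities: w·8 + (1−w)·1 = w·2 + (1−w)·4.
Rearranging, 6·w − 3·(1−w) = 0.
Hence w = 3/(6+3) = 3/9 = 0.333.

w = 0.333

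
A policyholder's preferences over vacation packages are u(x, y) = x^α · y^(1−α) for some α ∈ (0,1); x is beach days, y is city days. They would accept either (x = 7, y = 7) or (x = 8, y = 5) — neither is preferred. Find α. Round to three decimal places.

Indifference: 7^α · 7^(1−α) = 8^α · 5^(1−α).
Rearrange to (7/8)^α = (5/7)^(1−α) and take logs: α·-0.133531 = (1−α)·-0.336472.
So α/(1−α) = (-0.336472)/(-0.133531) = 2.519804, and α = 2.519804/3.519804 ≈ 0.716.

α ≈ 0.716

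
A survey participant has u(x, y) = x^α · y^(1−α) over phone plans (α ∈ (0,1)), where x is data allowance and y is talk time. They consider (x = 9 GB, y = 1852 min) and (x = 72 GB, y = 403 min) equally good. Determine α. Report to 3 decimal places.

α ≈ 0.423

The Cobb–Douglas utilities coincide, so 9^α·1852^(1−α) = 72^α·403^(1−α).
Rearrange to (9/72)^α = (403/1852)^(1−α) and take logs: α·-2.079442 = (1−α)·-1.525085.
With A = -2.079442 and B = -1.525085: α·A = (1−α)·B, so α = B/(A+B) = -1.525085/-3.604527 ≈ 0.423.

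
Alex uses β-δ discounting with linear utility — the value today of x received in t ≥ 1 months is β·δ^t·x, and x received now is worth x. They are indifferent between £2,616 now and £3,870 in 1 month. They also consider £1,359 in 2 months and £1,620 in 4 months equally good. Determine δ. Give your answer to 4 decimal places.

Both payoffs in the second observation are in the future, so β drops out: δ^2·1359 = δ^4·1620 ⇒ δ^2 = 1359/1620 = 0.83889, so δ = 0.91591.

δ ≈ 0.9159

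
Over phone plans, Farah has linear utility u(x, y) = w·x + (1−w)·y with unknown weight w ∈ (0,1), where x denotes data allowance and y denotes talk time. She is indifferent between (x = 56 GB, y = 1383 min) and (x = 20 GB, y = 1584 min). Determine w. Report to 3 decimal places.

Indifference: w·56 + (1−w)·1383 = w·20 + (1−w)·1584.
Collecting terms: w·36 = (1−w)·201.
Hence w = 201/(36+201) = 201/237 = 0.848.

w = 0.848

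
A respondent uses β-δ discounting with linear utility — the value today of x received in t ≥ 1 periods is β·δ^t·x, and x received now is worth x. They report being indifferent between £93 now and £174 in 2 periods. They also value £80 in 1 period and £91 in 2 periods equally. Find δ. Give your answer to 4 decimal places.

Both payoffs in the second observation are in the future, so β drops out: δ^1·80 = δ^2·91 ⇒ δ = 80/91 = 0.87912.

δ ≈ 0.8791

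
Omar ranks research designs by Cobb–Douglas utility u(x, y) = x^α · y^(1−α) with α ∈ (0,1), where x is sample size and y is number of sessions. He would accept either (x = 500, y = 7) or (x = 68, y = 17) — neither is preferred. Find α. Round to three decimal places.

α ≈ 0.308

Set the two utilities equal: 500^α·7^(1−α) = 68^α·17^(1−α).
Taking logs: α·ln 500 + (1−α)·ln 7 = α·ln 68 + (1−α)·ln 17, i.e. α·1.995100 = (1−α)·0.887303.
So α/(1−α) = (0.887303)/(1.995100) = 0.444741, and α = 0.444741/1.444741 ≈ 0.308.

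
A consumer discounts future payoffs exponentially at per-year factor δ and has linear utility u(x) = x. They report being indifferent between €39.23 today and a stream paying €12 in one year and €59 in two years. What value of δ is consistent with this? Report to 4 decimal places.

δ ≈ 0.7200

Equating present values: 39.23 = 12δ + 59δ².
Rearranged: 59δ² + 12δ − 39.23 = 0.
The positive root is δ = [−12 + √(12² + 4·59·39.23)] / (2·59) = (−12 + 96.965)/118 ≈ 0.7200.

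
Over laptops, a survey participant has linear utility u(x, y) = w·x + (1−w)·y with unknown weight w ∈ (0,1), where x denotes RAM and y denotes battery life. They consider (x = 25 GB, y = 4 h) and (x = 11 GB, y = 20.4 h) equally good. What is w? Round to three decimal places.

w = 0.539

u(25,4) = u(11,20.4) means w·25 + (1−w)·4 = w·11 + (1−w)·20.4.
Rearranging, 14·w − 16.4·(1−w) = 0.
Hence w = 16.4/(14+16.4) = 16.4/30.4 = 0.539.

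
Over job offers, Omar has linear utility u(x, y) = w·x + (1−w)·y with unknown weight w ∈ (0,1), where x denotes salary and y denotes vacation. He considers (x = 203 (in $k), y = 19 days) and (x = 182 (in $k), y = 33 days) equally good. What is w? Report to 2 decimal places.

w = 0.40

Indifference: w·203 + (1−w)·19 = w·182 + (1−w)·33.
Rearranging, 21·w − 14·(1−w) = 0.
Hence w = 14/(21+14) = 14/35 = 0.40.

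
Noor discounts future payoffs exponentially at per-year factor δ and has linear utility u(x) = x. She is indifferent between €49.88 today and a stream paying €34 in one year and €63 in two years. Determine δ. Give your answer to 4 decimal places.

δ ≈ 0.6600

Equating present values: 49.88 = 34δ + 63δ².
So 63δ² + 34δ − 49.88 = 0.
The positive root is δ = [−34 + √(34² + 4·63·49.88)] / (2·63) = (−34 + 117.157)/126 ≈ 0.6600.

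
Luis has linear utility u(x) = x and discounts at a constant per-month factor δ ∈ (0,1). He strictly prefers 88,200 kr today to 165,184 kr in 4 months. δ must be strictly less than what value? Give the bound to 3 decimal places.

Under u(x) = x this choice says 88200 > δ^4·165184.
Hence δ^4 < 88200/165184 = 0.53395, and x ↦ x^(1/4) is increasing on (0,∞).
δ < (88200/165184)^(1/4) ≈ 0.855.

δ < 0.855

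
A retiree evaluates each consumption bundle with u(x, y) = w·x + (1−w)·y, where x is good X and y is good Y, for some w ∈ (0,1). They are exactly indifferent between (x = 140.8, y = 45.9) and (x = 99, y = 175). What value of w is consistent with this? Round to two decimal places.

Indifference: w·140.8 + (1−w)·45.9 = w·99 + (1−w)·175.
Rearranging, 41.8·w − 129.1·(1−w) = 0.
So w/(1−w) = 129.1/41.8 = 3.0885, giving w = 129.1/(41.8+129.1) = 0.76.

w = 0.76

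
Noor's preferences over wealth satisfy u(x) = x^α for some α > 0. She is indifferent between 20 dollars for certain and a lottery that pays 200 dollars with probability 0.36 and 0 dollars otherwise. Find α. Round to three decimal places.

α ≈ 0.444

The lottery's expected utility is 0.36·u(200) + 0.64·u(0) = 0.36·200^α (since u(0) = 0 for α > 0).
Setting u(20) equal to that: 20^α = 0.36·200^α ⇒ (20/200)^α = 0.36.
Taking logs: α·ln(20/200) = ln(0.36), so α = -1.021651 / -2.302585 ≈ 0.444.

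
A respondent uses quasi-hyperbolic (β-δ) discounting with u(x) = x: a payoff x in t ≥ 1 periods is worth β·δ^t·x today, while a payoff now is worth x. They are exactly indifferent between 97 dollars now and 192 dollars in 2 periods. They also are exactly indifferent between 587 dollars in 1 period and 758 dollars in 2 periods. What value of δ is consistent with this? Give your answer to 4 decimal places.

The second indifference involves only future payoffs, so β cancels: β·δ^1·587 = β·δ^2·758, giving δ = 587/758 = 0.77441.

δ ≈ 0.7744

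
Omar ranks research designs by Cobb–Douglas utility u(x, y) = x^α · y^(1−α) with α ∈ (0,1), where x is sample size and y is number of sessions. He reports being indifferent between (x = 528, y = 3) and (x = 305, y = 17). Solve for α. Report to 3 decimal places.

Set the two utilities equal: 528^α·3^(1−α) = 305^α·17^(1−α).
(528/305)^α = (17/3)^(1−α); take logs: α·ln(528/305) = (1−α)·ln(17/3), i.e. α·0.548785 = (1−α)·1.734601.
With A = 0.548785 and B = 1.734601: α·A = (1−α)·B, so α = B/(A+B) = 1.734601/2.283386 ≈ 0.760.

α ≈ 0.760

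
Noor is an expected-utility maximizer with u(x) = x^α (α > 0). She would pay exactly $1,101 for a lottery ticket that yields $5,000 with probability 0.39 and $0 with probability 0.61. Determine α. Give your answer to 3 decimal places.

α ≈ 0.622

The lottery's expected utility is 0.39·u(5000) + 0.61·u(0) = 0.39·5000^α (since u(0) = 0 for α > 0).
Equating: 1101^α = 0.39·5000^α, i.e. 0.2202^α = 0.39.
α = ln(0.39) / ln(1101/5000) = -0.941609/-1.513219 ≈ 0.622.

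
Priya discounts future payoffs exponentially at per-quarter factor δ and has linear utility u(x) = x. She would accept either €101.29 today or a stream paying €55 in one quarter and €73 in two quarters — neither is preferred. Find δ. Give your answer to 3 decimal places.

δ ≈ 0.860

Equating present values: 101.29 = 55δ + 73δ².
Rearranged: 73δ² + 55δ − 101.29 = 0.
By the quadratic formula (taking the positive root), δ = (−55 + √32601.68) / 146 ≈ 0.860.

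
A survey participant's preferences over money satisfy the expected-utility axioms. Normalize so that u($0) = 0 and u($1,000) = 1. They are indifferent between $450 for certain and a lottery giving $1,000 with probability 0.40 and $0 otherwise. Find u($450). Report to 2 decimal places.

The indifference gives u($450) = 0.40·u($1,000) + 0.60·u($0) = 0.40·1 + 0.60·0 = 0.40.

0.40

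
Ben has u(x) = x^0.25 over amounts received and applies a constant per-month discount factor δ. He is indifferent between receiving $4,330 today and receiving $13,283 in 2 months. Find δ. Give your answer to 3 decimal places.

The payoff in 2 months is discounted by δ^2, so u(4330) = δ^2·u(13283) and δ^2 = u(4330)/u(13283).
Since u(x) = x^0.25, δ^2 = (4330/13283)^0.25 = 0.32598^0.25 = 0.75561.
Hence δ = (0.75561)^(1/2) = 0.86926.

δ ≈ 0.869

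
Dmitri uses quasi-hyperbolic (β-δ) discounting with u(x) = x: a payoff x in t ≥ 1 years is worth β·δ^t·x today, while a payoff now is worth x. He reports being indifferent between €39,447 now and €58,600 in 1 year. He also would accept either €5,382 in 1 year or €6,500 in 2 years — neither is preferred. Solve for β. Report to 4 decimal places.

From the later pair, β·δ^1·5382 = β·δ^2·6500; dividing through, δ = 5382/6500 = 0.82800.
Now use the now-vs-future pair: 39447 = β·δ·58600 gives β = 39447/(0.82800·58600) ≈ 0.8130.

β ≈ 0.8130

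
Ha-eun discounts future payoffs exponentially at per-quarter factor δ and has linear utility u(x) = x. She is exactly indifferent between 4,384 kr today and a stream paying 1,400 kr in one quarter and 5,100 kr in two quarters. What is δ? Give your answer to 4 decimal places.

δ ≈ 0.8000

Present value of the stream is 1400·δ + 5100·δ². Indifference gives 1400δ + 5100δ² = 4384.
So 5100δ² + 1400δ − 4384 = 0.
δ = (−1400 + √(1400² + 4·5100·4384)) / (2·5100) = (−1400 + √91393600.00) / 10200 ≈ 0.8000.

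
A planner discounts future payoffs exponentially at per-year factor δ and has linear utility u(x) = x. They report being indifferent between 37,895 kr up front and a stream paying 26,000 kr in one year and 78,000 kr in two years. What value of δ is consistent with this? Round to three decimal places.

δ ≈ 0.550

Equating present values: 37895 = 26000δ + 78000δ².
That is, 78000δ² + 26000δ − 37895 = 0, a quadratic in δ.
By the quadratic formula (taking the positive root), δ = (−26000 + √12499240000.00) / 156000 ≈ 0.550.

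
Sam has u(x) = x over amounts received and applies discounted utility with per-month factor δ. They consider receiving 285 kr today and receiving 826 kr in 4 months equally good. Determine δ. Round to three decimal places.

δ ≈ 0.766

Equating discounted utilities: u(285) = δ^4·u(826) ⇒ δ^4 = u(285)/u(826).
With u(x) = x: δ^4 = 285/826 = 0.34504.
Hence δ = (0.34504)^(1/4) = 0.76642.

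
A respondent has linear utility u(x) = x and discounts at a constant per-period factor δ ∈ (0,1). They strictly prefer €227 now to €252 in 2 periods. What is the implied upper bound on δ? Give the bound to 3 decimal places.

Comparing present values: 227 > δ^2·252.
So δ^2 < 227/252 = 0.90079; taking the square root of both positive sides preserves the inequality.
δ < 0.90079^(1/2) = 0.949.

δ < 0.949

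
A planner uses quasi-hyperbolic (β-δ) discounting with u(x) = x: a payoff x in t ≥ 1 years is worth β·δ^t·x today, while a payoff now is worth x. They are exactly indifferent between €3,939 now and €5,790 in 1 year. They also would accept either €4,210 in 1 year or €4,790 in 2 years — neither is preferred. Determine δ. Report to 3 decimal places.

From the later pair, β·δ^1·4210 = β·δ^2·4790; dividing through, δ = 4210/4790 = 0.87891.

δ ≈ 0.879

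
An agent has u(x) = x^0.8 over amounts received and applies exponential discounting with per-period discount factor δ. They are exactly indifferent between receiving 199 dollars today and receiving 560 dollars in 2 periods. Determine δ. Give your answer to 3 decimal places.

δ ≈ 0.661

Equating discounted utilities: u(199) = δ^2·u(560) ⇒ δ^2 = u(199)/u(560).
Since u(x) = x^0.8, δ^2 = (199/560)^0.8 = 0.35536^0.8 = 0.43705.
So δ = 0.43705^(1/2) ≈ 0.661.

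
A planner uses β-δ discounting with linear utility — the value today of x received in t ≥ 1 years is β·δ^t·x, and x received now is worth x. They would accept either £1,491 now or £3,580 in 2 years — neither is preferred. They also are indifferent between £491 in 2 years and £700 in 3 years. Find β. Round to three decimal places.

The second indifference involves only future payoffs, so β cancels: β·δ^2·491 = β·δ^3·700, giving δ = 491/700 = 0.70143.
The first indifference: 1491 = β·δ^2·3580, so β = 1491/(δ^2·3580) = 1491/(0.49200·3580) ≈ 0.847.

β ≈ 0.847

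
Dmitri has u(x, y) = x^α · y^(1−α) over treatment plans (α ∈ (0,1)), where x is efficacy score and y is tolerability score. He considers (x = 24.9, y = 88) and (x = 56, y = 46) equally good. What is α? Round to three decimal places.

α ≈ 0.445

The Cobb–Douglas utilities coincide, so 24.9^α·88^(1−α) = 56^α·46^(1−α).
Taking logs: α·ln 24.9 + (1−α)·ln 88 = α·ln 56 + (1−α)·ln 46, i.e. α·-0.810484 = (1−α)·-0.648695.
Thus α·(-1.459179) = -0.648695, so α = -0.648695/-1.459179 ≈ 0.445.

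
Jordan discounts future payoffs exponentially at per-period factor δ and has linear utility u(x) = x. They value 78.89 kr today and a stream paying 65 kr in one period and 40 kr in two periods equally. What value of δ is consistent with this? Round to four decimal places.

δ ≈ 0.8100

The stream is worth 65δ + 40δ² today, so 65δ + 40δ² = 78.89.
Rearranged: 40δ² + 65δ − 78.89 = 0.
By the quadratic formula (taking the positive root), δ = (−65 + √16847.40) / 80 ≈ 0.8100.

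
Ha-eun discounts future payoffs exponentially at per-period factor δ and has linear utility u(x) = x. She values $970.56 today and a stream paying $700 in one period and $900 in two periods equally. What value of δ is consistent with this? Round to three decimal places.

δ ≈ 0.720

Present value of the stream is 700·δ + 900·δ². Indifference gives 700δ + 900δ² = 970.56.
That is, 900δ² + 700δ − 970.56 = 0, a quadratic in δ.
δ = (−700 + √(700² + 4·900·970.56)) / (2·900) = (−700 + √3984016.00) / 1800 ≈ 0.720.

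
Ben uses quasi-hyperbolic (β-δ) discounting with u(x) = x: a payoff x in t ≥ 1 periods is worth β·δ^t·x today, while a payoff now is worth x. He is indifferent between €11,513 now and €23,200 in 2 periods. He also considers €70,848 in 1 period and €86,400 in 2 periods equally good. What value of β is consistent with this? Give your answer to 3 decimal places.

β ≈ 0.738

From the later pair, β·δ^1·70848 = β·δ^2·86400; dividing through, δ = 70848/86400 = 0.82000.
Substituting δ into 11513 = β·δ^2·23200: β = 11513/(15599.680) ≈ 0.738.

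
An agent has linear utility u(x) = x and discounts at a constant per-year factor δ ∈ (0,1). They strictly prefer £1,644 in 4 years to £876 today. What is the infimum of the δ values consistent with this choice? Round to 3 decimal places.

δ > 0.854

Comparing present values: 876 < δ^4·1644.
Dividing by 1644: δ^4 > 0.53285. Both sides are positive, so the 4th root keeps the direction.
δ > 0.53285^(1/4) = 0.854.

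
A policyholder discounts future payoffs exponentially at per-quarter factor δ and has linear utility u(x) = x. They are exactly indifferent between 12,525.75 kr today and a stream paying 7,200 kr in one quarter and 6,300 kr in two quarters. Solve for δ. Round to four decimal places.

The stream is worth 7200δ + 6300δ² today, so 7200δ + 6300δ² = 12525.75.
That is, 6300δ² + 7200δ − 12525.75 = 0, a quadratic in δ.
By the quadratic formula (taking the positive root), δ = (−7200 + √367488900.00) / 12600 ≈ 0.9500.

δ ≈ 0.9500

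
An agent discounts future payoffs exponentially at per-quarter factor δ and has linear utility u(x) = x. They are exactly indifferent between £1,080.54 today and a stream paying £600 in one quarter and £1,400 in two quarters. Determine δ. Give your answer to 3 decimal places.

δ ≈ 0.690

Equating present values: 1080.54 = 600δ + 1400δ².
Rearranged: 1400δ² + 600δ − 1080.54 = 0.
By the quadratic formula (taking the positive root), δ = (−600 + √6411024.00) / 2800 ≈ 0.690.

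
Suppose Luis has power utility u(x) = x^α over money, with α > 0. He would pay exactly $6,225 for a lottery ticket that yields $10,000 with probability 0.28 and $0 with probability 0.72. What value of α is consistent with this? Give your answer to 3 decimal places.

α ≈ 2.686

The lottery's expected utility is 0.28·u(10000) + 0.72·u(0) = 0.28·10000^α (since u(0) = 0 for α > 0).
Indifference: 6225^α = 0.28·10000^α, so (6225/10000)^α = 0.28.
α = ln(0.28) / ln(6225/10000) = -1.272966/-0.474012 ≈ 2.686.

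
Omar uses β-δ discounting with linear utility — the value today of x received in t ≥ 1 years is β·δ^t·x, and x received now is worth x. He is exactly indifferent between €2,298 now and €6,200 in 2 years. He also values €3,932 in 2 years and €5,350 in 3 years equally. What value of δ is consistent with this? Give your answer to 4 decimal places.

δ ≈ 0.7350

The second indifference involves only future payoffs, so β cancels: β·δ^2·3932 = β·δ^3·5350, giving δ = 3932/5350 = 0.73495.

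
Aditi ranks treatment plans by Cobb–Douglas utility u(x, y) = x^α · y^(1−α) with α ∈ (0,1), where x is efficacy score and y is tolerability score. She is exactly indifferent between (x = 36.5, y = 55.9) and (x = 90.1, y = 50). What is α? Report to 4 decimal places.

α ≈ 0.1099

Indifference: 36.5^α · 55.9^(1−α) = 90.1^α · 50^(1−α).
(36.5/90.1)^α = (50/55.9)^(1−α); take logs: α·ln(36.5/90.1) = (1−α)·ln(50/55.9), i.e. α·-0.9036079 = (1−α)·-0.1115414.
With A = -0.9036079 and B = -0.1115414: α·A = (1−α)·B, so α = B/(A+B) = -0.1115414/-1.0151493 ≈ 0.1099.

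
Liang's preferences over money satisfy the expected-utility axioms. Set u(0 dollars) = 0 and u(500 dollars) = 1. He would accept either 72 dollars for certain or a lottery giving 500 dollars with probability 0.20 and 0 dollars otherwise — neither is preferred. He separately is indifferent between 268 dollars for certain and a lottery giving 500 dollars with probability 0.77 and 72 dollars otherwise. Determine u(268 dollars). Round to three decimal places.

The first gamble pins u(72 dollars): it must equal 0.20·1 + 0.80·0 = 0.20.
Chaining: u(268 dollars) = 0.77·1.00 + 0.23·0.20 = 0.8160.

0.816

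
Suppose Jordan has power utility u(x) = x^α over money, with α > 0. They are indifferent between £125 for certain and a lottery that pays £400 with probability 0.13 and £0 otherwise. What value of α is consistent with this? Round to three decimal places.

α ≈ 1.754

Since u(0) = 0, the lottery's EU is 0.13·400^α.
Setting u(125) equal to that: 125^α = 0.13·400^α ⇒ (125/400)^α = 0.13.
α = ln(0.13) / ln(125/400) = -2.040221/-1.163151 ≈ 1.754.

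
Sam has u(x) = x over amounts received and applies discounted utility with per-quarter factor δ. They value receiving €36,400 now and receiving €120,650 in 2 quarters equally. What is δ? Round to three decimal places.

Equating discounted utilities: u(36400) = δ^2·u(120650) ⇒ δ^2 = u(36400)/u(120650).
With u(x) = x: δ^2 = 36400/120650 = 0.30170.
Taking the square root: δ = 0.30170^(1/2) ≈ 0.549.

δ ≈ 0.549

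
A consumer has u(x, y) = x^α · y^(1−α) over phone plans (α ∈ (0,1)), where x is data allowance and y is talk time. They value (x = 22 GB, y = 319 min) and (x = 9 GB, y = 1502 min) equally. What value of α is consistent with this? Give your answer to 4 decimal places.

The Cobb–Douglas utilities coincide, so 22^α·319^(1−α) = 9^α·1502^(1−α).
(22/9)^α = (1502/319)^(1−α); take logs: α·ln(22/9) = (1−α)·ln(1502/319), i.e. α·0.8938179 = (1−α)·1.5493617.
So α/(1−α) = (1.5493617)/(0.8938179) = 1.7334199, and α = 1.7334199/2.7334199 ≈ 0.6342.

α ≈ 0.6342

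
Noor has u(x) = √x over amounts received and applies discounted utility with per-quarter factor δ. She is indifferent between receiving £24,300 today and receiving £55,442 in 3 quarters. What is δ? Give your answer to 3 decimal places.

δ ≈ 0.872

Equating discounted utilities: u(24300) = δ^3·u(55442) ⇒ δ^3 = u(24300)/u(55442).
Since u(x) = √x, δ^3 = √(24300/55442) = 0.66204.
So δ = 0.66204^(1/3) ≈ 0.872.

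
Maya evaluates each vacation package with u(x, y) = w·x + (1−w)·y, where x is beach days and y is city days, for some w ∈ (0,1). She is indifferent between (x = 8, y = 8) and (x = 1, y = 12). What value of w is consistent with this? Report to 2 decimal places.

u(8,8) = u(1,12) means w·8 + (1−w)·8 = w·1 + (1−w)·12.
w·(8−1) = (1−w)·(12−8), i.e. w·7 = (1−w)·4.
The marginal rate of substitution is 4/7, so w = 4/(7+4) = 0.36.

w = 0.36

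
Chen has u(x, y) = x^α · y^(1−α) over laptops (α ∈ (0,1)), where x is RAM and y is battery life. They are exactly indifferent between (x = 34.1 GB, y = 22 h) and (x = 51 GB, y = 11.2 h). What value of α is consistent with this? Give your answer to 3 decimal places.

α ≈ 0.626

Indifference: 34.1^α · 22^(1−α) = 51^α · 11.2^(1−α).
Rearrange to (34.1/51)^α = (11.2/22)^(1−α) and take logs: α·-0.402528 = (1−α)·-0.675129.
Thus α·(-1.077657) = -0.675129, so α = -0.675129/-1.077657 ≈ 0.626.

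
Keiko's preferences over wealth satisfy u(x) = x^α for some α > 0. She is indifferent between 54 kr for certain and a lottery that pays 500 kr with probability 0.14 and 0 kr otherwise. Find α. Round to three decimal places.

α ≈ 0.883

The lottery's expected utility is 0.14·u(500) + 0.86·u(0) = 0.14·500^α (since u(0) = 0 for α > 0).
Equating: 54^α = 0.14·500^α, i.e. 0.1080^α = 0.14.
Take logs: α = ln 0.14 / ln(54/500) ≈ 0.88340.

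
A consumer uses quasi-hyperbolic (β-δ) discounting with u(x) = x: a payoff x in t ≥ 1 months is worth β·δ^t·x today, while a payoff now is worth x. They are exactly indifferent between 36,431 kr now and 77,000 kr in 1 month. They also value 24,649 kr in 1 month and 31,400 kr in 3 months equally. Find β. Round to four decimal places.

The second indifference involves only future payoffs, so β cancels: β·δ^1·24649 = β·δ^3·31400, giving δ^2 = 24649/31400 = 0.78500, so δ = 0.88600.
The first indifference: 36431 = β·δ·77000, so β = 36431/(δ·77000) = 36431/(0.88600·77000) ≈ 0.5340.

β ≈ 0.5340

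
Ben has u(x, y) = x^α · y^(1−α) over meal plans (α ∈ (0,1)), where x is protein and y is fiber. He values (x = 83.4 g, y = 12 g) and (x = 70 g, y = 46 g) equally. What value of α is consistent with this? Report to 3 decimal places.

α ≈ 0.885

Indifference: 83.4^α · 12^(1−α) = 70^α · 46^(1−α).
(83.4/70)^α = (46/12)^(1−α); take logs: α·ln(83.4/70) = (1−α)·ln(46/12), i.e. α·0.175153 = (1−α)·1.343735.
So α/(1−α) = (1.343735)/(0.175153) = 7.671778, and α = 7.671778/8.671778 ≈ 0.885.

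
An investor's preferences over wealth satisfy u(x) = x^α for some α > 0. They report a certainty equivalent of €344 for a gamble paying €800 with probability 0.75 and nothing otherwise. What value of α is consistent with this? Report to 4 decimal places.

Since u(0) = 0, the lottery's EU is 0.75·800^α.
Indifference: 344^α = 0.75·800^α, so (344/800)^α = 0.75.
Take logs: α = ln 0.75 / ln(344/800) ≈ 0.340868.

α ≈ 0.3409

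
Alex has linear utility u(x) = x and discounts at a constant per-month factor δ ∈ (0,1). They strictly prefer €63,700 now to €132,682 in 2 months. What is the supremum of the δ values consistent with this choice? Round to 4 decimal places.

The preference means 63700 > δ^2·132682.
Hence δ^2 < 63700/132682 = 0.48010, and x ↦ x^(1/2) is increasing on (0,∞).
δ < 0.48010^(1/2) = 0.6929.

δ < 0.6929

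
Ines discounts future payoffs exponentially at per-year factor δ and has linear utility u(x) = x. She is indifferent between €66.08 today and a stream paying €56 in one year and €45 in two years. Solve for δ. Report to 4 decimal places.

δ ≈ 0.7400

Present value of the stream is 56·δ + 45·δ². Indifference gives 56δ + 45δ² = 66.08.
That is, 45δ² + 56δ − 66.08 = 0, a quadratic in δ.
δ = (−56 + √(56² + 4·45·66.08)) / (2·45) = (−56 + √15030.40) / 90 ≈ 0.7400.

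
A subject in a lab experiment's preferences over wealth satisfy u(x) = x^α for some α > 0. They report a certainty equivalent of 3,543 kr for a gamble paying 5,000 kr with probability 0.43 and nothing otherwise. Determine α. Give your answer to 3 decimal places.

α ≈ 2.450

The lottery's expected utility is 0.43·u(5000) + 0.57·u(0) = 0.43·5000^α (since u(0) = 0 for α > 0).
Indifference: 3543^α = 0.43·5000^α, so (3543/5000)^α = 0.43.
α = ln(0.43) / ln(3543/5000) = -0.843970/-0.344464 ≈ 2.450.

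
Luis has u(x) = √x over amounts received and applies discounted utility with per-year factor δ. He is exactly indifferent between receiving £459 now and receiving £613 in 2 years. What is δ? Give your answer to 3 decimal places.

The payoff in 2 years is discounted by δ^2, so u(459) = δ^2·u(613) and δ^2 = u(459)/u(613).
With u(x) = √x: δ^2 = √459/√613 = √(459/613) = 0.86532.
Hence δ = (0.86532)^(1/2) = 0.93023.

δ ≈ 0.930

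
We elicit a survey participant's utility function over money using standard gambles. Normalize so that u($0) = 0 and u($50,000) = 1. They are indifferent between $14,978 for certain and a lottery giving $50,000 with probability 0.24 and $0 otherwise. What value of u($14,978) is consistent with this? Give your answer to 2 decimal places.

0.24

u($14,978) equals the lottery's expected utility: 0.24·1 + 0.76·0 = 0.24.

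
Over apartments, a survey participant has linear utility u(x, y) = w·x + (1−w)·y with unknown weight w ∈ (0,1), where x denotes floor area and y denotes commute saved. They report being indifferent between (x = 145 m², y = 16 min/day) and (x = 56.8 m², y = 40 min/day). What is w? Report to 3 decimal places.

Equating utilities: w·145 + (1−w)·16 = w·56.8 + (1−w)·40.
Collecting terms: w·88.2 = (1−w)·24.
Hence w = 24/(88.2+24) = 24/112.2 = 0.214.

w = 0.214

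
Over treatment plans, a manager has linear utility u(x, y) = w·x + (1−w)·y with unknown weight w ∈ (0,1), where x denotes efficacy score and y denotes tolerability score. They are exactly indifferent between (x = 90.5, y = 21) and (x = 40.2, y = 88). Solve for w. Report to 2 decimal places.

w = 0.57

u(90.5,21) = u(40.2,88) means w·90.5 + (1−w)·21 = w·40.2 + (1−w)·88.
Rearranging, 50.3·w − 67·(1−w) = 0.
The marginal rate of substitution is 67/50.3, so w = 67/(50.3+67) = 0.57.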